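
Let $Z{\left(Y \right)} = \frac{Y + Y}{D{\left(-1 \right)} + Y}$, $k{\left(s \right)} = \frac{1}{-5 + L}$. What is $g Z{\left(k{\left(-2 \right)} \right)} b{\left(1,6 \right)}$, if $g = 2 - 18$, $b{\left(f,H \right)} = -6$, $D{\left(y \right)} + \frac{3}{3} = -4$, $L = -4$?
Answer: $\frac{96}{23} \approx 4.1739$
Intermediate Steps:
$k{\left(s \right)} = - \frac{1}{9}$ ($k{\left(s \right)} = \frac{1}{-5 - 4} = \frac{1}{-9} = - \frac{1}{9}$)
$D{\left(y \right)} = -5$ ($D{\left(y \right)} = -1 - 4 = -5$)
$g = -16$ ($g = 2 - 18 = -16$)
$Z{\left(Y \right)} = \frac{2 Y}{-5 + Y}$ ($Z{\left(Y \right)} = \frac{Y + Y}{-5 + Y} = \frac{2 Y}{-5 + Y}$)
$g Z{\left(k{\left(-2 \right)} \right)} b{\left(1,6 \right)} = - 16 \cdot 2 \left(- \frac{1}{9}\right) \frac{1}{-5 - \frac{1}{9}} \left(-6\right) = - 16 \cdot 2 \left(- \frac{1}{9}\right) \frac{1}{- \frac{46}{9}} \left(-6\right) = - 16 \cdot 2 \left(- \frac{1}{9}\right) \left(- \frac{9}{46}\right) \left(-6\right) = \left(-16\right) \frac{1}{23} \left(-6\right) = \left(- \frac{16}{23}\right) \left(-6\right) = \frac{96}{23}$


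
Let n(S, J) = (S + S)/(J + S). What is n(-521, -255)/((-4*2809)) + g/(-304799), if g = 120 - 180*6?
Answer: 4026385001/1328791966832 ≈ 0.0030301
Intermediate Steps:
g = -960 (g = 120 - 1080 = -960)
n(S, J) = 2*S/(J + S) (n(S, J) = (2*S)/(J + S) = 2*S/(J + S))
n(-521, -255)/((-4*2809)) + g/(-304799) = (2*(-521)/(-255 - 521))/((-4*2809)) - 960/(-304799) = (2*(-521)/(-776))/(-11236) - 960*(-1/304799) = (2*(-521)*(-1/776))*(-1/11236) + 960/304799 = (521/388)*(-1/11236) + 960/304799 = -521/4359568 + 960/304799 = 4026385001/1328791966832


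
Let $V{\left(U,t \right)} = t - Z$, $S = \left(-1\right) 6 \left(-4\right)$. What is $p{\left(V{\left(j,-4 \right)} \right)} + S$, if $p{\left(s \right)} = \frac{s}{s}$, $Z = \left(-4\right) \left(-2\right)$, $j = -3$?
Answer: $25$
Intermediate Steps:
$S = 24$ ($S = \left(-6\right) \left(-4\right) = 24$)
$Z = 8$
$V{\left(U,t \right)} = -8 + t$ ($V{\left(U,t \right)} = t - 8 = -8 + t$)
$p{\left(s \right)} = 1$
$p{\left(V{\left(j,-4 \right)} \right)} + S = 1 + 24 = 25$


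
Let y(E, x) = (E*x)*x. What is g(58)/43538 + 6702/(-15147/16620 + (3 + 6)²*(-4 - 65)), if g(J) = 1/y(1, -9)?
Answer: -4849576508153/4044868588926 ≈ -1.1989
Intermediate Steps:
y(E, x) = E*x²
g(J) = 1/81 (g(J) = 1/(1*(-9)²) = 1/(1*81) = 1/81)
g(58)/43538 + 6702/(-15147/16620 + (3 + 6)²*(-4 - 65)) = (1/81)/43538 + 6702/(-15147/16620 + (3 + 6)²*(-4 - 65)) = (1/81)*(1/43538) + 6702/(-15147*1/16620 + 9²*(-69)) = 1/3526578 + 6702/(-5049/5540 + 81*(-69)) = 1/3526578 + 6702/(-5049/5540 - 5589) = 1/3526578 + 6702/(-30968109/5540) = 1/3526578 + 6702*(-5540/30968109) = 1/3526578 - 12376360/10322703 = -4849576508153/4044868588926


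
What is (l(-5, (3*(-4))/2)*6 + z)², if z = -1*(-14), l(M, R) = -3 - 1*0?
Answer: 16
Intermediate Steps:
l(M, R) = -3 (l(M, R) = -3 + 0 = -3)
z = 14
(l(-5, (3*(-4))/2)*6 + z)² = (-3*6 + 14)² = (-18 + 14)² = (-4)² = 16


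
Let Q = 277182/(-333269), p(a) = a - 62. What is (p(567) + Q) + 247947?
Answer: 82801072406/333269 ≈ 2.4845e+5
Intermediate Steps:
p(a) = -62 + a
Q = -277182/333269 (Q = 277182*(-1/333269) = -277182/333269 ≈ -0.83171)
(p(567) + Q) + 247947 = ((-62 + 567) - 277182/333269) + 247947 = (505 - 277182/333269) + 247947 = 168023663/333269 + 247947 = 82801072406/333269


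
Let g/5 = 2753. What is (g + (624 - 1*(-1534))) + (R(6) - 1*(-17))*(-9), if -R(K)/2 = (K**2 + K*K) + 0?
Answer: 17066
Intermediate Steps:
g = 13765 (g = 5*2753 = 13765)
R(K) = -4*K**2 (R(K) = -2*((K**2 + K*K) + 0) = -2*((K**2 + K**2) + 0) = -2*(2*K**2 + 0) = -4*K**2)
(g + (624 - 1*(-1534))) + (R(6) - 1*(-17))*(-9) = (13765 + (624 - 1*(-1534))) + (-4*6**2 - 1*(-17))*(-9) = (13765 + (624 + 1534)) + (-4*36 + 17)*(-9) = (13765 + 2158) + (-144 + 17)*(-9) = 15923 - 127*(-9) = 15923 + 1143 = 17066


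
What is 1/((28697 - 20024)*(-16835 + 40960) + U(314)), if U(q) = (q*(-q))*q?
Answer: 1/178276981 ≈ 5.6093e-9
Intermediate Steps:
U(q) = -q**3 (U(q) = (-q**2)*q = -q**3)
1/((28697 - 20024)*(-16835 + 40960) + U(314)) = 1/((28697 - 20024)*(-16835 + 40960) - 1*314**3) = 1/(8673*24125 - 1*30959144) = 1/(209236125 - 30959144) = 1/178276981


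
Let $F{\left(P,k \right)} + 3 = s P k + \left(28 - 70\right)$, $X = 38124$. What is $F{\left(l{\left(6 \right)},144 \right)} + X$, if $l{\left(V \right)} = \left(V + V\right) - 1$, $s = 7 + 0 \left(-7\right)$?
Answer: $49167$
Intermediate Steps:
$s = 7$ ($s = 7 + 0 = 7$)
$l{\left(V \right)} = -1 + 2 V$ ($l{\left(V \right)} = 2 V - 1 = -1 + 2 V$)
$F{\left(P,k \right)} = -45 + 7 P k$ ($F{\left(P,k \right)} = -3 + \left(7 P k + \left(28 - 70\right)\right) = -3 + \left(7 P k - 42\right) = -3 + \left(-42 + 7 P k\right) = -45 + 7 P k$)
$F{\left(l{\left(6 \right)},144 \right)} + X = \left(-45 + 7 \left(-1 + 2 \cdot 6\right) 144\right) + 38124 = \left(-45 + 7 \left(-1 + 12\right) 144\right) + 38124 = \left(-45 + 7 \cdot 11 \cdot 144\right) + 38124 = \left(-45 + 11088\right) + 38124 = 11043 + 38124 = 49167$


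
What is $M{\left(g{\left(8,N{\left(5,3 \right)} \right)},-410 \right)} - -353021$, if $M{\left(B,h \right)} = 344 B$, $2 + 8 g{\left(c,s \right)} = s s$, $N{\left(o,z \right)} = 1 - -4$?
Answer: $354010$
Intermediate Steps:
$N{\left(o,z \right)} = 5$ ($N{\left(o,z \right)} = 1 + 4 = 5$)
$g{\left(c,s \right)} = - \frac{1}{4} + \frac{s^{2}}{8}$ ($g{\left(c,s \right)} = - \frac{1}{4} + \frac{s s}{8} = - \frac{1}{4} + \frac{s^{2}}{8}$)
$M{\left(g{\left(8,N{\left(5,3 \right)} \right)},-410 \right)} - -353021 = 344 \left(- \frac{1}{4} + \frac{5^{2}}{8}\right) - -353021 = 344 \left(- \frac{1}{4} + \frac{1}{8} \cdot 25\right) + 353021 = 344 \left(- \frac{1}{4} + \frac{25}{8}\right) + 353021 = 344 \cdot \frac{23}{8} + 353021 = 989 + 353021 = 354010$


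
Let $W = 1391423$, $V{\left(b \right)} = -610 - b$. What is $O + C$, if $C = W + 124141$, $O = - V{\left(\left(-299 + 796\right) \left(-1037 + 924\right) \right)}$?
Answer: $1460013$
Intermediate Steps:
$O = -55551$ ($O = - (-610 - \left(-299 + 796\right) \left(-1037 + 924\right)) = - (-610 - 497 \left(-113\right)) = - (-610 - -56161) = - (-610 + 56161) = \left(-1\right) 55551 = -55551$)
$C = 1515564$ ($C = 1391423 + 124141 = 1515564$)
$O + C = -55551 + 1515564 = 1460013$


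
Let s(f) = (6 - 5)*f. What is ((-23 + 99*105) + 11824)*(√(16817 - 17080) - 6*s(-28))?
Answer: 3728928 + 22196*I*√263 ≈ 3.7289e+6 + 3.5996e+5*I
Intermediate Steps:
s(f) = f (s(f) = 1*f = f)
((-23 + 99*105) + 11824)*(√(16817 - 17080) - 6*s(-28)) = ((-23 + 99*105) + 11824)*(√(16817 - 17080) - 6*(-28)) = ((-23 + 10395) + 11824)*(√(-263) + 168) = (10372 + 11824)*(I*√263 + 168) = 22196*(168 + I*√263) = 3728928 + 22196*I*√263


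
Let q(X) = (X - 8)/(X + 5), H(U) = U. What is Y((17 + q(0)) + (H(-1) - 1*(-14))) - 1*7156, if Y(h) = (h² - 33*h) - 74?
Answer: -184016/25 ≈ -7360.6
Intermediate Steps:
q(X) = (-8 + X)/(5 + X)
Y(h) = -74 + h² - 33*h
Y((17 + q(0)) + (H(-1) - 1*(-14))) - 1*7156 = (-74 + ((17 + (-8 + 0)/(5 + 0)) + (-1 - 1*(-14)))² - 33*((17 + (-8 + 0)/(5 + 0)) + (-1 - 1*(-14)))) - 1*7156 = (-74 + ((17 - 8/5) + (-1 + 14))² - 33*((17 - 8/5) + (-1 + 14))) - 7156 = (-74 + ((17 + (⅕)*(-8)) + 13)² - 33*((17 + (⅕)*(-8)) + 13)) - 7156 = (-74 + ((17 - 8/5) + 13)² - 33*((17 - 8/5) + 13)) - 7156 = (-74 + (77/5 + 13)² - 33*(77/5 + 13)) - 7156 = (-74 + (142/5)² - 33*142/5) - 7156 = (-74 + 20164/25 - 4686/5) - 7156 = -5116/25 - 7156 = -184016/25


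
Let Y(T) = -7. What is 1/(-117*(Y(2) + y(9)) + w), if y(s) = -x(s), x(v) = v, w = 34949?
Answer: 1/36821 ≈ 2.7158e-5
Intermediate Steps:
y(s) = -s
1/(-117*(Y(2) + y(9)) + w) = 1/(-117*(-7 - 1*9) + 34949) = 1/(-117*(-7 - 9) + 34949) = 1/(-117*(-16) + 34949) = 1/(1872 + 34949) = 1/36821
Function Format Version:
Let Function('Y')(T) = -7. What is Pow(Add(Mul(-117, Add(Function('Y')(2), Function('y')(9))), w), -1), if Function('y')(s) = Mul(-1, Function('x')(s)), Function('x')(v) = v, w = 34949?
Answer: Rational(1, 36821) ≈ 2.7158e-5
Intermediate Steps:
Function('y')(s) = Mul(-1, s)
Pow(Add(Mul(-117, Add(Function('Y')(2), Function('y')(9))), w), -1) = Pow(Add(Mul(-117, Add(-7, Mul(-1, 9))), 34949), -1) = Pow(Add(Mul(-117, Add(-7, -9)), 34949), -1) = Pow(Add(Mul(-117, -16), 34949), -1) = Pow(Add(1872, 34949), -1) = Pow(36821, -1) = Rational(1, 36821)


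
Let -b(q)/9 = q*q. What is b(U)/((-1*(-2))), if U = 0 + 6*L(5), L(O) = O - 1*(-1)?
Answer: -5832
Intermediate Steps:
L(O) = 1 + O (L(O) = O + 1 = 1 + O)
U = 36 (U = 0 + 6*(1 + 5) = 0 + 6*6 = 0 + 36 = 36)
b(q) = -9*q**2 (b(q) = -9*q*q = -9*q**2)
b(U)/((-1*(-2))) = (-9*36**2)/((-1*(-2))) = -9*1296/2 = -11664*1/2 = -5832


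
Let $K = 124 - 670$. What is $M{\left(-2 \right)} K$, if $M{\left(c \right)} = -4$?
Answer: $2184$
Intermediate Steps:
$K = -546$
$M{\left(-2 \right)} K = \left(-4\right) \left(-546\right) = 2184$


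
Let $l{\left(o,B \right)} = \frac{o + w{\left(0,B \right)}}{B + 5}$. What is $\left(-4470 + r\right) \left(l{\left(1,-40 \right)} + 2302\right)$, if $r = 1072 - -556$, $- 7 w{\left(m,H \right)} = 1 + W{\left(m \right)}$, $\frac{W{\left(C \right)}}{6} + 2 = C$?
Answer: $- \frac{32710376}{5} \approx -6.5421 \cdot 10^{6}$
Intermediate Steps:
$W{\left(C \right)} = -12 + 6 C$
$w{\left(m,H \right)} = \frac{11}{7} - \frac{6 m}{7}$ ($w{\left(m,H \right)} = - \frac{1 + \left(-12 + 6 m\right)}{7} = - \frac{-11 + 6 m}{7} = \frac{11}{7} - \frac{6 m}{7}$)
$l{\left(o,B \right)} = \frac{\frac{11}{7} + o}{5 + B}$ ($l{\left(o,B \right)} = \frac{o + \left(\frac{11}{7} - 0\right)}{B + 5} = \frac{o + \left(\frac{11}{7} + 0\right)}{5 + B} = \frac{o + \frac{11}{7}}{5 + B} = \frac{\frac{11}{7} + o}{5 + B}$)
$r = 1628$ ($r = 1072 + 556 = 1628$)
$\left(-4470 + r\right) \left(l{\left(1,-40 \right)} + 2302\right) = \left(-4470 + 1628\right) \left(\frac{\frac{11}{7} + 1}{5 - 40} + 2302\right) = - 2842 \left(\frac{1}{-35} \cdot \frac{18}{7} + 2302\right) = - 2842 \left(\left(- \frac{1}{35}\right) \frac{18}{7} + 2302\right) = - 2842 \left(- \frac{18}{245} + 2302\right) = \left(-2842\right) \frac{563972}{245} = - \frac{32710376}{5}$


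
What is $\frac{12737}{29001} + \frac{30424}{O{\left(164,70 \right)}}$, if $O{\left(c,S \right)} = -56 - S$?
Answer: $- \frac{20969561}{87003} \approx -241.02$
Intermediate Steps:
$\frac{12737}{29001} + \frac{30424}{O{\left(164,70 \right)}} = \frac{12737}{29001} + \frac{30424}{-56 - 70} = 12737 \cdot \frac{1}{29001} + \frac{30424}{-56 - 70} = \frac{12737}{29001} + \frac{30424}{-126} = \frac{12737}{29001} + 30424 \left(- \frac{1}{126}\right) = \frac{12737}{29001} - \frac{15212}{63} = - \frac{20969561}{87003}$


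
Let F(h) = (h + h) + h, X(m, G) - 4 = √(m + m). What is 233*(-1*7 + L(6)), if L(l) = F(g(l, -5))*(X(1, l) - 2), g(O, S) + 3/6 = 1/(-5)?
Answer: -13048/5 - 4893*√2/10 ≈ -3301.6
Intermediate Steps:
X(m, G) = 4 + √2*√m (X(m, G) = 4 + √(m + m) = 4 + √(2*m) = 4 + √2*√m)
g(O, S) = -7/10 (g(O, S) = -½ + 1/(-5) = -½ - ⅕ = -7/10)
F(h) = 3*h (F(h) = 2*h + h = 3*h)
L(l) = -21/5 - 21*√2/10 (L(l) = (3*(-7/10))*((4 + √2*√1) - 2) = -21*((4 + √2*1) - 2)/10 = -21*((4 + √2) - 2)/10 = -21*(2 + √2)/10 = -21/5 - 21*√2/10)
233*(-1*7 + L(6)) = 233*(-1*7 + (-21/5 - 21*√2/10)) = 233*(-7 + (-21/5 - 21*√2/10)) = 233*(-56/5 - 21*√2/10) = -13048/5 - 4893*√2/10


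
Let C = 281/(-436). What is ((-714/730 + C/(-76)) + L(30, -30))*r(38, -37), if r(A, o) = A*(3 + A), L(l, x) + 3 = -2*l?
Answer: -31721261587/318280 ≈ -99665.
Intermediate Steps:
C = -281/436 (C = 281*(-1/436) = -281/436 ≈ -0.64450)
L(l, x) = -3 - 2*l
((-714/730 + C/(-76)) + L(30, -30))*r(38, -37) = ((-714/730 - 281/436/(-76)) + (-3 - 2*30))*(38*(3 + 38)) = ((-714*1/730 - 281/436*(-1/76)) + (-3 - 60))*(38*41) = ((-357/365 + 281/33136) - 63)*1558 = (-11726987/12094640 - 63)*1558 = -773689307/12094640*1558 = -31721261587/318280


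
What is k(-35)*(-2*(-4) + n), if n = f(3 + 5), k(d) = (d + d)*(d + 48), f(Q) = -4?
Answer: -3640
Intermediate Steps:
k(d) = 2*d*(48 + d) (k(d) = (2*d)*(48 + d) = 2*d*(48 + d))
n = -4
k(-35)*(-2*(-4) + n) = (2*(-35)*(48 - 35))*(-2*(-4) - 4) = (2*(-35)*13)*(8 - 4) = -910*4 = -3640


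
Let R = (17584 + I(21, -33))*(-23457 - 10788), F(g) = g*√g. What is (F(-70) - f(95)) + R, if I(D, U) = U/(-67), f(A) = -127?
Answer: -40346114936/67 - 70*I*√70 ≈ -6.0218e+8 - 585.66*I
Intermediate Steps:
I(D, U) = -U/67 (I(D, U) = U*(-1/67) = -U/67)
F(g) = g^(3/2)
R = -40346123445/67 (R = (17584 - 1/67*(-33))*(-23457 - 10788) = (17584 + 33/67)*(-34245) = (1178161/67)*(-34245) = -40346123445/67 ≈ -6.0218e+8)
(F(-70) - f(95)) + R = ((-70)^(3/2) - 1*(-127)) - 40346123445/67 = (-70*I*√70 + 127) - 40346123445/67 = (127 - 70*I*√70) - 40346123445/67 = -40346114936/67 - 70*I*√70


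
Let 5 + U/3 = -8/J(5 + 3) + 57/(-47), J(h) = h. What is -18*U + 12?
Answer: 18870/47 ≈ 401.49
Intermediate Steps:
U = -1017/47 (U = -15 + 3*(-8/(5 + 3) + 57/(-47)) = -15 + 3*(-8/8 + 57*(-1/47)) = -15 + 3*(-8*⅛ - 57/47) = -15 + 3*(-1 - 57/47) = -15 + 3*(-104/47) = -15 - 312/47 = -1017/47 ≈ -21.638)
-18*U + 12 = -18*(-1017/47) + 12 = 18306/47 + 12 = 18870/47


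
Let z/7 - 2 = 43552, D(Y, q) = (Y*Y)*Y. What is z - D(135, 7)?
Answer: -2155497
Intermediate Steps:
D(Y, q) = Y³ (D(Y, q) = Y²*Y = Y³)
z = 304878 (z = 14 + 7*43552 = 14 + 304864 = 304878)
z - D(135, 7) = 304878 - 1*135³ = 304878 - 1*2460375 = 304878 - 2460375 = -2155497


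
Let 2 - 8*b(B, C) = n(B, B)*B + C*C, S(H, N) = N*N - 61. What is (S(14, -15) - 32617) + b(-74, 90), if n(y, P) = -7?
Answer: -33530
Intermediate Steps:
S(H, N) = -61 + N² (S(H, N) = N² - 61 = -61 + N²)
b(B, C) = ¼ - C²/8 + 7*B/8 (b(B, C) = ¼ - (-7*B + C*C)/8 = ¼ - (-7*B + C²)/8 = ¼ - (C² - 7*B)/8 = ¼ + (-C²/8 + 7*B/8) = ¼ - C²/8 + 7*B/8)
(S(14, -15) - 32617) + b(-74, 90) = ((-61 + (-15)²) - 32617) + (¼ - ⅛*90² + (7/8)*(-74)) = ((-61 + 225) - 32617) + (¼ - ⅛*8100 - 259/4) = (164 - 32617) + (¼ - 2025/2 - 259/4) = -32453 - 1077 = -33530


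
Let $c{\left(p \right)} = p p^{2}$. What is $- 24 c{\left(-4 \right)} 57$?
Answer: $87552$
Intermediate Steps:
$c{\left(p \right)} = p^{3}$
$- 24 c{\left(-4 \right)} 57 = - 24 \left(-4\right)^{3} \cdot 57 = \left(-24\right) \left(-64\right) 57 = 1536 \cdot 57 = 87552$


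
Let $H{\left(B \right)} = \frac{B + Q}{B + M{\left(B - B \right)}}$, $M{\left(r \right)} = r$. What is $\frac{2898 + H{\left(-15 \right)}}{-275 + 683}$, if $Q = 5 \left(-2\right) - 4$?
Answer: $\frac{43499}{6120} \approx 7.1077$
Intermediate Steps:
$Q = -14$ ($Q = -10 - 4 = -14$)
$H{\left(B \right)} = \frac{-14 + B}{B}$ ($H{\left(B \right)} = \frac{B - 14}{B + \left(B - B\right)} = \frac{-14 + B}{B + 0} = \frac{-14 + B}{B}$)
$\frac{2898 + H{\left(-15 \right)}}{-275 + 683} = \frac{2898 + \frac{-14 - 15}{-15}}{-275 + 683} = \frac{2898 - - \frac{29}{15}}{408} = \left(2898 + \frac{29}{15}\right) \frac{1}{408} = \frac{43499}{15} \cdot \frac{1}{408} = \frac{43499}{6120}$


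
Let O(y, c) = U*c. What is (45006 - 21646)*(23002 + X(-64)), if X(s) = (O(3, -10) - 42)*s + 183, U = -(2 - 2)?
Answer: 604393280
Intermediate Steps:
U = 0 (U = -1*0 = 0)
O(y, c) = 0 (O(y, c) = 0*c = 0)
X(s) = 183 - 42*s (X(s) = (0 - 42)*s + 183 = -42*s + 183 = 183 - 42*s)
(45006 - 21646)*(23002 + X(-64)) = (45006 - 21646)*(23002 + (183 - 42*(-64))) = 23360*(23002 + (183 + 2688)) = 23360*(23002 + 2871) = 23360*25873 = 604393280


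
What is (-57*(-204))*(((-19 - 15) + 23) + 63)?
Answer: 604656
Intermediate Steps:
(-57*(-204))*(((-19 - 15) + 23) + 63) = 11628*((-34 + 23) + 63) = 11628*(-11 + 63) = 11628*52 = 604656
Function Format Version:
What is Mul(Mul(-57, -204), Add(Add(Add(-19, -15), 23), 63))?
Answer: 604656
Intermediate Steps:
Mul(Mul(-57, -204), Add(Add(Add(-19, -15), 23), 63)) = Mul(11628, Add(Add(-34, 23), 63)) = Mul(11628, Add(-11, 63)) = Mul(11628, 52) = 604656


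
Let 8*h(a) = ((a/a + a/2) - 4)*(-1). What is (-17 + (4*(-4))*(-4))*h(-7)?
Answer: 611/16 ≈ 38.188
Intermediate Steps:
h(a) = 3/8 - a/16 (h(a) = (((a/a + a/2) - 4)*(-1))/8 = (((1 + a*(½)) - 4)*(-1))/8 = (((1 + a/2) - 4)*(-1))/8 = ((-3 + a/2)*(-1))/8 = (3 - a/2)/8 = 3/8 - a/16)
(-17 + (4*(-4))*(-4))*h(-7) = (-17 + (4*(-4))*(-4))*(3/8 - 1/16*(-7)) = (-17 - 16*(-4))*(3/8 + 7/16) = (-17 + 64)*(13/16) = 47*(13/16) = 611/16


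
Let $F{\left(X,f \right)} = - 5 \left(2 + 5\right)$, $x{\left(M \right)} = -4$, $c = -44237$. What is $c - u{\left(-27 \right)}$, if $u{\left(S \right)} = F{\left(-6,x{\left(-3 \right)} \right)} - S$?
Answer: $-44229$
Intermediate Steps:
$F{\left(X,f \right)} = -35$ ($F{\left(X,f \right)} = \left(-5\right) 7 = -35$)
$u{\left(S \right)} = -35 - S$
$c - u{\left(-27 \right)} = -44237 - \left(-35 - -27\right) = -44237 - \left(-35 + 27\right) = -44237 - -8 = -44237 + 8 = -44229$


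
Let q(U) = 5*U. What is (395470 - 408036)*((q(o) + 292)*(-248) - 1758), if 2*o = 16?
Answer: 1056725204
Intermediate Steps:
o = 8 (o = (½)*16 = 8)
(395470 - 408036)*((q(o) + 292)*(-248) - 1758) = (395470 - 408036)*((5*8 + 292)*(-248) - 1758) = -12566*((40 + 292)*(-248) - 1758) = -12566*(332*(-248) - 1758) = -12566*(-82336 - 1758) = -12566*(-84094) = 1056725204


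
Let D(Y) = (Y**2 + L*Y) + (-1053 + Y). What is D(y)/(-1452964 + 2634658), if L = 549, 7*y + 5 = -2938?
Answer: -453483/9650501 ≈ -0.046991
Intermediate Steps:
y = -2943/7 (y = -5/7 + (1/7)*(-2938) = -5/7 - 2938/7 = -2943/7 ≈ -420.43)
D(Y) = -1053 + Y**2 + 550*Y (D(Y) = (Y**2 + 549*Y) + (-1053 + Y) = -1053 + Y**2 + 550*Y)
D(y)/(-1452964 + 2634658) = (-1053 + (-2943/7)**2 + 550*(-2943/7))/(-1452964 + 2634658) = (-1053 + 8661249/49 - 1618650/7)/1181694 = -2720898/49*1/1181694 = -453483/9650501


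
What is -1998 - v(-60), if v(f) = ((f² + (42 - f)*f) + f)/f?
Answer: -2041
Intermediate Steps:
v(f) = (f + f² + f*(42 - f))/f (v(f) = ((f² + f*(42 - f)) + f)/f = (f + f² + f*(42 - f))/f)
-1998 - v(-60) = -1998 - 1*43 = -1998 - 43 = -2041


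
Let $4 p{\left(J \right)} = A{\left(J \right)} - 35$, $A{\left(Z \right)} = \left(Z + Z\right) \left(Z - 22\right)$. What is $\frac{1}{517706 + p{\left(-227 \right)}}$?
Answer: $\frac{4}{2183835} \approx 1.8316 \cdot 10^{-6}$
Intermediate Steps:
$A{\left(Z \right)} = 2 Z \left(-22 + Z\right)$
$p{\left(J \right)} = - \frac{35}{4} + \frac{J \left(-22 + J\right)}{2}$ ($p{\left(J \right)} = \frac{2 J \left(-22 + J\right) - 35}{4} = \frac{-35 + 2 J \left(-22 + J\right)}{4} = - \frac{35}{4} + \frac{J \left(-22 + J\right)}{2}$)
$\frac{1}{517706 + p{\left(-227 \right)}} = \frac{1}{517706 - \left(\frac{35}{4} + \frac{227 \left(-22 - 227\right)}{2}\right)} = \frac{1}{517706 - \left(\frac{35}{4} + \frac{227}{2} \left(-249\right)\right)} = \frac{1}{517706 + \left(- \frac{35}{4} + \frac{56523}{2}\right)} = \frac{1}{517706 + \frac{113011}{4}} = \frac{1}{\frac{2183835}{4}} = \frac{4}{2183835}$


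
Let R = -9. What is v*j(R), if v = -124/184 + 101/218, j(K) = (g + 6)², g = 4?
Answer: -52800/2507 ≈ -21.061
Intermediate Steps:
j(K) = 100 (j(K) = (4 + 6)² = 10² = 100)
v = -528/2507 (v = -124*1/184 + 101*(1/218) = -31/46 + 101/218 = -528/2507 ≈ -0.21061)
v*j(R) = -528/2507*100 = -52800/2507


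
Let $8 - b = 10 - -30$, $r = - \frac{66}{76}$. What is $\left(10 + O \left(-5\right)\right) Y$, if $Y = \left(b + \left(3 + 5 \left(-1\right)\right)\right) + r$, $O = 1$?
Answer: $- \frac{6625}{38} \approx -174.34$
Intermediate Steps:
$r = - \frac{33}{38}$ ($r = \left(-66\right) \frac{1}{76} = - \frac{33}{38} \approx -0.86842$)
$b = -32$ ($b = 8 - \left(10 - -30\right) = 8 - \left(10 + 30\right) = 8 - 40 = -32$)
$Y = - \frac{1325}{38}$ ($Y = \left(-32 + \left(3 + 5 \left(-1\right)\right)\right) - \frac{33}{38} = \left(-32 + \left(3 - 5\right)\right) - \frac{33}{38} = \left(-32 - 2\right) - \frac{33}{38} = -34 - \frac{33}{38} = - \frac{1325}{38} \approx -34.868$)
$\left(10 + O \left(-5\right)\right) Y = \left(10 + 1 \left(-5\right)\right) \left(- \frac{1325}{38}\right) = \left(10 - 5\right) \left(- \frac{1325}{38}\right) = 5 \left(- \frac{1325}{38}\right) = - \frac{6625}{38}$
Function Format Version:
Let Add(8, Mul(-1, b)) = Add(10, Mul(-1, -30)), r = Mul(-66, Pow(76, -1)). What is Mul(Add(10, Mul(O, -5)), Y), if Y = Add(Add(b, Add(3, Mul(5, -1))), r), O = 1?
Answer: Rational(-6625, 38) ≈ -174.34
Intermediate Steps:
r = Rational(-33, 38) (r = Mul(-66, Rational(1, 76)) = Rational(-33, 38) ≈ -0.86842)
b = -32 (b = Add(8, Mul(-1, Add(10, Mul(-1, -30)))) = Add(8, Mul(-1, Add(10, 30))) = Add(8, Mul(-1, 40)) = Add(8, -40) = -32)
Y = Rational(-1325, 38) (Y = Add(Add(-32, Add(3, Mul(5, -1))), Rational(-33, 38)) = Add(Add(-32, Add(3, -5)), Rational(-33, 38)) = Add(Add(-32, -2), Rational(-33, 38)) = Add(-34, Rational(-33, 38)) = Rational(-1325, 38) ≈ -34.868)
Mul(Add(10, Mul(O, -5)), Y) = Mul(Add(10, Mul(1, -5)), Rational(-1325, 38)) = Mul(Add(10, -5), Rational(-1325, 38)) = Mul(5, Rational(-1325, 38)) = Rational(-6625, 38)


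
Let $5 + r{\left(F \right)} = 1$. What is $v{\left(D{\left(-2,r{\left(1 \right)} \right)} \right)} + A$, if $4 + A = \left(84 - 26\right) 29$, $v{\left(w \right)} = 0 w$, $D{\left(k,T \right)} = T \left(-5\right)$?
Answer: $1678$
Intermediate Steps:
$r{\left(F \right)} = -4$ ($r{\left(F \right)} = -5 + 1 = -4$)
$D{\left(k,T \right)} = - 5 T$
$v{\left(w \right)} = 0$
$A = 1678$ ($A = -4 + \left(84 - 26\right) 29 = -4 + 58 \cdot 29 = -4 + 1682 = 1678$)
$v{\left(D{\left(-2,r{\left(1 \right)} \right)} \right)} + A = 0 + 1678 = 1678$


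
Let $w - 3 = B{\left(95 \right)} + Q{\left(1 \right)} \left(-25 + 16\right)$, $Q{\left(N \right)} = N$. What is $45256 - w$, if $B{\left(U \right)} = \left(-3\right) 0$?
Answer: $45262$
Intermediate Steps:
$B{\left(U \right)} = 0$
$w = -6$ ($w = 3 + \left(0 + 1 \left(-25 + 16\right)\right) = 3 + \left(0 + 1 \left(-9\right)\right) = 3 + \left(0 - 9\right) = 3 - 9 = -6$)
$45256 - w = 45256 - -6 = 45256 + 6 = 45262$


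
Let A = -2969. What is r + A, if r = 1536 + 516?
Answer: -917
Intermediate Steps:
r = 2052
r + A = 2052 - 2969 = -917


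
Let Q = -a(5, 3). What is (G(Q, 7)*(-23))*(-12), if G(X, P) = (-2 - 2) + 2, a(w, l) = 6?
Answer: -552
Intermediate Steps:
Q = -6 (Q = -1*6 = -6)
G(X, P) = -2 (G(X, P) = -4 + 2 = -2)
(G(Q, 7)*(-23))*(-12) = -2*(-23)*(-12) = 46*(-12) = -552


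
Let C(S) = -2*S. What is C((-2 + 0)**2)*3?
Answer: -24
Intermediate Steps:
C((-2 + 0)**2)*3 = -2*(-2 + 0)**2*3 = -2*(-2)**2*3 = -2*4*3 = -8*3 = -24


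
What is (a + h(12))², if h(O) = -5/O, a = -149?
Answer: 3214849/144 ≈ 22325.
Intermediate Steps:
(a + h(12))² = (-149 - 5/12)² = (-1793/12)² = 3214849/144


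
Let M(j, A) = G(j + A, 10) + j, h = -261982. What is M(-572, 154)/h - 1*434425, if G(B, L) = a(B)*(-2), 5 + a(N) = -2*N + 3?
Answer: -8129394865/18713 ≈ -4.3443e+5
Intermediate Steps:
a(N) = -2 - 2*N (a(N) = -5 + (-2*N + 3) = -5 + (3 - 2*N) = -2 - 2*N)
G(B, L) = 4 + 4*B (G(B, L) = (-2 - 2*B)*(-2) = 4 + 4*B)
M(j, A) = 4 + 4*A + 5*j (M(j, A) = (4 + 4*(j + A)) + j = (4 + 4*(A + j)) + j = (4 + (4*A + 4*j)) + j = (4 + 4*A + 4*j) + j = 4 + 4*A + 5*j)
M(-572, 154)/h - 1*434425 = (4 + 4*154 + 5*(-572))/(-261982) - 1*434425 = (4 + 616 - 2860)*(-1/261982) - 434425 = -2240*(-1/261982) - 434425 = 160/18713 - 434425 = -8129394865/18713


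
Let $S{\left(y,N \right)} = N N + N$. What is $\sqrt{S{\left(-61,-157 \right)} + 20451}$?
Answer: $\sqrt{44943} \approx 212.0$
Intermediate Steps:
$S{\left(y,N \right)} = N + N^{2}$ ($S{\left(y,N \right)} = N^{2} + N = N + N^{2}$)
$\sqrt{S{\left(-61,-157 \right)} + 20451} = \sqrt{- 157 \left(1 - 157\right) + 20451} = \sqrt{\left(-157\right) \left(-156\right) + 20451} = \sqrt{24492 + 20451} = \sqrt{44943}$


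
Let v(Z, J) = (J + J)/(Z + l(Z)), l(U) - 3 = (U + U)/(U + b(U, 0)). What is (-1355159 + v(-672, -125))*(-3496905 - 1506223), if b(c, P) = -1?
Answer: 3043508932463465336/448893 ≈ 6.7800e+12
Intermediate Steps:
l(U) = 3 + 2*U/(-1 + U) (l(U) = 3 + (U + U)/(U - 1) = 3 + (2*U)/(-1 + U) = 3 + 2*U/(-1 + U))
v(Z, J) = 2*J/(Z + (-3 + 5*Z)/(-1 + Z)) (v(Z, J) = (J + J)/(Z + (-3 + 5*Z)/(-1 + Z)) = (2*J)/(Z + (-3 + 5*Z)/(-1 + Z)) = 2*J/(Z + (-3 + 5*Z)/(-1 + Z)))
(-1355159 + v(-672, -125))*(-3496905 - 1506223) = (-1355159 + 2*(-125)*(-1 - 672)/(-3 + (-672)**2 + 4*(-672)))*(-3496905 - 1506223) = (-1355159 + 2*(-125)*(-673)/(-3 + 451584 - 2688))*(-5003128) = (-1355159 + 2*(-125)*(-673)/448893)*(-5003128) = (-1355159 + 2*(-125)*(1/448893)*(-673))*(-5003128) = (-1355159 + 168250/448893)*(-5003128) = -608321220737/448893*(-5003128) = 3043508932463465336/448893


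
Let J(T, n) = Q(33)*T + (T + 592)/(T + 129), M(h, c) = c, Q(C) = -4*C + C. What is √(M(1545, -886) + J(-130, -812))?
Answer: √11522 ≈ 107.34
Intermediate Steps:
Q(C) = -3*C
J(T, n) = -99*T + (592 + T)/(129 + T) (J(T, n) = (-3*33)*T + (T + 592)/(T + 129) = -99*T + (592 + T)/(129 + T))
√(M(1545, -886) + J(-130, -812)) = √(-886 + (592 - 12770*(-130) - 99*(-130)²)/(129 - 130)) = √(-886 + (592 + 1660100 - 99*16900)/(-1)) = √(-886 - (592 + 1660100 - 1673100)) = √(-886 - 1*(-12408)) = √(-886 + 12408) = √11522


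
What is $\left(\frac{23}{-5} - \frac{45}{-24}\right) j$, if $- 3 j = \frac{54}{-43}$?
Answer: $- \frac{981}{860} \approx -1.1407$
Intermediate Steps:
$j = \frac{18}{43}$ ($j = - \frac{54 \frac{1}{-43}}{3} = - \frac{54 \left(- \frac{1}{43}\right)}{3} = \left(- \frac{1}{3}\right) \left(- \frac{54}{43}\right) = \frac{18}{43} \approx 0.4186$)
$\left(\frac{23}{-5} - \frac{45}{-24}\right) j = \left(\frac{23}{-5} - \frac{45}{-24}\right) \frac{18}{43} = \left(23 \left(- \frac{1}{5}\right) - - \frac{15}{8}\right) \frac{18}{43} = \left(- \frac{23}{5} + \frac{15}{8}\right) \frac{18}{43} = \left(- \frac{109}{40}\right) \frac{18}{43} = - \frac{981}{860}$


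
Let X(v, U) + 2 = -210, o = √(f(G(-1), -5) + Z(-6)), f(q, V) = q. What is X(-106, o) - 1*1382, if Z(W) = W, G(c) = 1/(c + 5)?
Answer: -1594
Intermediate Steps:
G(c) = 1/(5 + c)
o = I*√23/2 (o = √(1/(5 - 1) - 6) = √(1/4 - 6) = √(¼ - 6) = √(-23/4) = I*√23/2 ≈ 2.3979*I)
X(v, U) = -212 (X(v, U) = -2 - 210 = -212)
X(-106, o) - 1*1382 = -212 - 1*1382 = -212 - 1382 = -1594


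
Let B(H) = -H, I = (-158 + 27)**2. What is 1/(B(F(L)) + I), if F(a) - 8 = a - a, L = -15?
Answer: 1/17153 ≈ 5.8299e-5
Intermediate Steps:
I = 17161 (I = (-131)**2 = 17161)
F(a) = 8 (F(a) = 8 + (a - a) = 8 + 0 = 8)
1/(B(F(L)) + I) = 1/(-1*8 + 17161) = 1/(-8 + 17161) = 1/17153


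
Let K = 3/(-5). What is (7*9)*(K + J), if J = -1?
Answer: -504/5 ≈ -100.80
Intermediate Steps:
K = -⅗ (K = 3*(-⅕) = -⅗ ≈ -0.60000)
(7*9)*(K + J) = (7*9)*(-⅗ - 1) = 63*(-8/5) = -504/5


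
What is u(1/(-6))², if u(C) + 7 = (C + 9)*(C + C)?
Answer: 32041/324 ≈ 98.892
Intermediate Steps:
u(C) = -7 + 2*C*(9 + C) (u(C) = -7 + (C + 9)*(C + C) = -7 + (9 + C)*(2*C) = -7 + 2*C*(9 + C))
u(1/(-6))² = (-7 + 2*(1/(-6))² + 18/(-6))² = (-7 + 2*(-⅙)² + 18*(-⅙))² = (-7 + 2*(1/36) - 3)² = (-7 + 1/18 - 3)² = (-179/18)² = 32041/324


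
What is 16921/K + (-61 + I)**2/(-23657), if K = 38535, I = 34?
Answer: 372208082/911622495 ≈ 0.40829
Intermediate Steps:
16921/K + (-61 + I)**2/(-23657) = 16921/38535 + (-61 + 34)**2/(-23657) = 16921*(1/38535) + (-27)**2*(-1/23657) = 16921/38535 + 729*(-1/23657) = 16921/38535 - 729/23657 = 372208082/911622495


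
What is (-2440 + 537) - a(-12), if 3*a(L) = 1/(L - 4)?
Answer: -91343/48 ≈ -1903.0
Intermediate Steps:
a(L) = 1/(3*(-4 + L)) (a(L) = 1/(3*(L - 4)) = 1/(3*(-4 + L)))
(-2440 + 537) - a(-12) = (-2440 + 537) - 1/(3*(-4 - 12)) = -1903 - 1/(3*(-16)) = -1903 - (-1)/(3*16) = -1903 - 1*(-1/48) = -1903 + 1/48 = -91343/48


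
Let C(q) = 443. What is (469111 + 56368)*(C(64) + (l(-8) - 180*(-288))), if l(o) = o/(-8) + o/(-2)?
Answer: 27476245952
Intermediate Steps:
l(o) = -5*o/8 (l(o) = o*(-1/8) + o*(-1/2) = -o/8 - o/2 = -5*o/8)
(469111 + 56368)*(C(64) + (l(-8) - 180*(-288))) = (469111 + 56368)*(443 + (-5/8*(-8) - 180*(-288))) = 525479*(443 + (5 + 51840)) = 525479*(443 + 51845) = 525479*52288 = 27476245952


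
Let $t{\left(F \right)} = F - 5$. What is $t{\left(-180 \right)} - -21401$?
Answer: $21216$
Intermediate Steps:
$t{\left(F \right)} = -5 + F$
$t{\left(-180 \right)} - -21401 = \left(-5 - 180\right) - -21401 = -185 + 21401 = 21216$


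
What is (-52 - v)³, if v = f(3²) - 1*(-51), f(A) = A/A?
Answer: -1124864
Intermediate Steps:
f(A) = 1
v = 52 (v = 1 - 1*(-51) = 1 + 51 = 52)
(-52 - v)³ = (-52 - 1*52)³ = (-52 - 52)³ = (-104)³ = -1124864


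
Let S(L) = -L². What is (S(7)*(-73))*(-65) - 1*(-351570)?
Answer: 119065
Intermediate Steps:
(S(7)*(-73))*(-65) - 1*(-351570) = (-1*7²*(-73))*(-65) - 1*(-351570) = (-1*49*(-73))*(-65) + 351570 = -49*(-73)*(-65) + 351570 = 3577*(-65) + 351570 = -232505 + 351570 = 119065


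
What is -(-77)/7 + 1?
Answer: 12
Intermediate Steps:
-(-77)/7 + 1 = -7*(-11/7) + 1 = 11 + 1 = 12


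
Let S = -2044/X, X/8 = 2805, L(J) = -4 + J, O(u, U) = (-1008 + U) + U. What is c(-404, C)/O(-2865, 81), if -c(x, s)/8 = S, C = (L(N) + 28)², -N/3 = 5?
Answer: -1022/1186515 ≈ -0.00086135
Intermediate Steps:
N = -15 (N = -3*5 = -15)
O(u, U) = -1008 + 2*U
X = 22440 (X = 8*2805 = 22440)
C = 81 (C = ((-4 - 15) + 28)² = (-19 + 28)² = 9² = 81)
S = -511/5610 (S = -2044/22440 = -2044*1/22440 = -511/5610 ≈ -0.091087)
c(x, s) = 2044/2805 (c(x, s) = -8*(-511/5610) = 2044/2805)
c(-404, C)/O(-2865, 81) = 2044/(2805*(-1008 + 2*81)) = 2044/(2805*(-1008 + 162)) = (2044/2805)/(-846) = (2044/2805)*(-1/846) = -1022/1186515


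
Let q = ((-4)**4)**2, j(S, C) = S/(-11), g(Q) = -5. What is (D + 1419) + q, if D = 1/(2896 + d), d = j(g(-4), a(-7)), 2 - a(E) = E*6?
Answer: 2133253266/31861 ≈ 66955.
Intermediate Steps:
a(E) = 2 - 6*E (a(E) = 2 - E*6 = 2 - 6*E)
j(S, C) = -S/11 (j(S, C) = S*(-1/11) = -S/11)
d = 5/11 (d = -1/11*(-5) = 5/11 ≈ 0.45455)
D = 11/31861 (D = 1/(2896 + 5/11) = 1/(31861/11) = 11/31861 ≈ 0.00034525)
q = 65536 (q = 256**2 = 65536)
(D + 1419) + q = (11/31861 + 1419) + 65536 = 45210770/31861 + 65536 = 2133253266/31861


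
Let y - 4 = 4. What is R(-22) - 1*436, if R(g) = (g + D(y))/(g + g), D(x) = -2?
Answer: -4790/11 ≈ -435.45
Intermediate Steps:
y = 8 (y = 4 + 4 = 8)
R(g) = (-2 + g)/(2*g) (R(g) = (g - 2)/(g + g) = (-2 + g)/((2*g)) = (-2 + g)*(1/(2*g)) = (-2 + g)/(2*g))
R(-22) - 1*436 = (1/2)*(-2 - 22)/(-22) - 1*436 = (1/2)*(-1/22)*(-24) - 436 = 6/11 - 436 = -4790/11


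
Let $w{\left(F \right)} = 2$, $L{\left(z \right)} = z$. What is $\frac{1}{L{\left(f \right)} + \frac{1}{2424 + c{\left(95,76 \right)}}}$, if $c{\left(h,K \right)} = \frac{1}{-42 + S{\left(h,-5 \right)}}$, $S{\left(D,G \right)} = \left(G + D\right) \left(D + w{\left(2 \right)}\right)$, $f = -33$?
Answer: $- \frac{21059713}{694961841} \approx -0.030303$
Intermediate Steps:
$S{\left(D,G \right)} = \left(2 + D\right) \left(D + G\right)$ ($S{\left(D,G \right)} = \left(G + D\right) \left(D + 2\right) = \left(D + G\right) \left(2 + D\right) = \left(2 + D\right) \left(D + G\right)$)
$c{\left(h,K \right)} = \frac{1}{-52 + h^{2} - 3 h}$ ($c{\left(h,K \right)} = \frac{1}{-42 + \left(h^{2} + 2 h + 2 \left(-5\right) + h \left(-5\right)\right)} = \frac{1}{-42 + \left(h^{2} + 2 h - 10 - 5 h\right)} = \frac{1}{-42 - \left(10 - h^{2} + 3 h\right)} = \frac{1}{-52 + h^{2} - 3 h}$)
$\frac{1}{L{\left(f \right)} + \frac{1}{2424 + c{\left(95,76 \right)}}} = \frac{1}{-33 + \frac{1}{2424 + \frac{1}{-52 + 95^{2} - 285}}} = \frac{1}{-33 + \frac{1}{2424 + \frac{1}{-52 + 9025 - 285}}} = \frac{1}{-33 + \frac{1}{2424 + \frac{1}{8688}}} = \frac{1}{-33 + \frac{1}{\frac{21059713}{8688}}} = \frac{1}{-33 + \frac{8688}{21059713}} = \frac{1}{- \frac{694961841}{21059713}} = - \frac{21059713}{694961841}$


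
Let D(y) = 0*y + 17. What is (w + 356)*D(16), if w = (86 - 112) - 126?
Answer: 3468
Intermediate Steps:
w = -152 (w = -26 - 126 = -152)
D(y) = 17 (D(y) = 0 + 17 = 17)
(w + 356)*D(16) = (-152 + 356)*17 = 204*17 = 3468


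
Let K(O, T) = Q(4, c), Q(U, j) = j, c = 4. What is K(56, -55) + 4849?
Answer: 4853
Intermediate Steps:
K(O, T) = 4
K(56, -55) + 4849 = 4 + 4849 = 4853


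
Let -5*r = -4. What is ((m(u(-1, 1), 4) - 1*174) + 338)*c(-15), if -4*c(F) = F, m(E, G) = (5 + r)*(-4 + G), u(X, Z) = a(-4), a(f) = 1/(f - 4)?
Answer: 615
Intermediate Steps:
r = 4/5 (r = -1/5*(-4) = 4/5 ≈ 0.80000)
a(f) = 1/(-4 + f)
u(X, Z) = -1/8 (u(X, Z) = 1/(-4 - 4) = 1/(-8) = -1/8)
m(E, G) = -116/5 + 29*G/5 (m(E, G) = (5 + 4/5)*(-4 + G) = 29*(-4 + G)/5 = -116/5 + 29*G/5)
c(F) = -F/4
((m(u(-1, 1), 4) - 1*174) + 338)*c(-15) = (((-116/5 + (29/5)*4) - 1*174) + 338)*(-1/4*(-15)) = (((-116/5 + 116/5) - 174) + 338)*(15/4) = ((0 - 174) + 338)*(15/4) = (-174 + 338)*(15/4) = 164*(15/4) = 615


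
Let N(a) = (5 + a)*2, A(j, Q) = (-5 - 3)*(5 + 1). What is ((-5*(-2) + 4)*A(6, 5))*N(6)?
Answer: -14784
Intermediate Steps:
A(j, Q) = -48 (A(j, Q) = -8*6 = -48)
N(a) = 10 + 2*a
((-5*(-2) + 4)*A(6, 5))*N(6) = ((-5*(-2) + 4)*(-48))*(10 + 2*6) = ((10 + 4)*(-48))*(10 + 12) = (14*(-48))*22 = -672*22 = -14784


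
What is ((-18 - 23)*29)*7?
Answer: -8323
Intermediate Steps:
((-18 - 23)*29)*7 = -41*29*7 = -1189*7 = -8323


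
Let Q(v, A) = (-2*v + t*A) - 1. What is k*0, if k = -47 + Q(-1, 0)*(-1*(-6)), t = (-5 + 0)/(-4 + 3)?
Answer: 0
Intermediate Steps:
t = 5 (t = -5/(-1) = -5*(-1) = 5)
Q(v, A) = -1 - 2*v + 5*A (Q(v, A) = (-2*v + 5*A) - 1 = -1 - 2*v + 5*A)
k = -41 (k = -47 + (-1 - 2*(-1) + 5*0)*(-1*(-6)) = -47 + (-1 + 2 + 0)*6 = -47 + 1*6 = -47 + 6 = -41)
k*0 = -41*0 = 0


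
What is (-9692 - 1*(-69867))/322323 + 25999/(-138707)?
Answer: -33381952/44708456361 ≈ -0.00074666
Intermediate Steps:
(-9692 - 1*(-69867))/322323 + 25999/(-138707) = (-9692 + 69867)*(1/322323) + 25999*(-1/138707) = 60175*(1/322323) - 25999/138707 = 60175/322323 - 25999/138707 = -33381952/44708456361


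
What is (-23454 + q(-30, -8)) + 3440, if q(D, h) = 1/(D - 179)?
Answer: -4182927/209 ≈ -20014.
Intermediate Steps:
q(D, h) = 1/(-179 + D)
(-23454 + q(-30, -8)) + 3440 = (-23454 + 1/(-179 - 30)) + 3440 = (-23454 + 1/(-209)) + 3440 = (-23454 - 1/209) + 3440 = -4901887/209 + 3440 = -4182927/209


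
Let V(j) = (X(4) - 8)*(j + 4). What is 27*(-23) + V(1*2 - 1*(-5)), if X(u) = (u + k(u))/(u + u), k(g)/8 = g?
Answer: -1319/2 ≈ -659.50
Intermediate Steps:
k(g) = 8*g
X(u) = 9/2 (X(u) = (u + 8*u)/(u + u) = (9*u)/((2*u)) = (9*u)*(1/(2*u)) = 9/2)
V(j) = -14 - 7*j/2 (V(j) = (9/2 - 8)*(j + 4) = -7*(4 + j)/2 = -14 - 7*j/2)
27*(-23) + V(1*2 - 1*(-5)) = 27*(-23) + (-14 - 7*(1*2 - 1*(-5))/2) = -621 + (-14 - 7*(2 + 5)/2) = -621 + (-14 - 7/2*7) = -621 + (-14 - 49/2) = -621 - 77/2 = -1319/2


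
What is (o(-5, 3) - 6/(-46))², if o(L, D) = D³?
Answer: 389376/529 ≈ 736.06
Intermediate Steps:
(o(-5, 3) - 6/(-46))² = (3³ - 6/(-46))² = (27 - 6*(-1/46))² = (27 + 3/23)² = (624/23)² = 389376/529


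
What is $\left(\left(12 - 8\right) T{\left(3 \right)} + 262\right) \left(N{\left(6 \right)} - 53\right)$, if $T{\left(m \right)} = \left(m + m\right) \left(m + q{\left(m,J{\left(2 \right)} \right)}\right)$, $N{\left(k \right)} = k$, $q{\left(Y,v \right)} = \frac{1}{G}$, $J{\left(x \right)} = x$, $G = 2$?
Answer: $-16262$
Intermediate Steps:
$q{\left(Y,v \right)} = \frac{1}{2}$
$T{\left(m \right)} = 2 m \left(\frac{1}{2} + m\right)$ ($T{\left(m \right)} = \left(m + m\right) \left(m + \frac{1}{2}\right) = 2 m \left(\frac{1}{2} + m\right)$)
$\left(\left(12 - 8\right) T{\left(3 \right)} + 262\right) \left(N{\left(6 \right)} - 53\right) = \left(\left(12 - 8\right) 3 \left(1 + 2 \cdot 3\right) + 262\right) \left(6 - 53\right) = \left(4 \cdot 3 \left(1 + 6\right) + 262\right) \left(-47\right) = \left(4 \cdot 3 \cdot 7 + 262\right) \left(-47\right) = \left(4 \cdot 21 + 262\right) \left(-47\right) = \left(84 + 262\right) \left(-47\right) = 346 \left(-47\right) = -16262$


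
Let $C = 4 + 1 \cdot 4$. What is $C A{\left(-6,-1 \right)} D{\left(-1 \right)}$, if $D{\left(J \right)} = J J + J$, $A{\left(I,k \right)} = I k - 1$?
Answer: $0$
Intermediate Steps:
$A{\left(I,k \right)} = -1 + I k$
$D{\left(J \right)} = J + J^{2}$ ($D{\left(J \right)} = J^{2} + J = J + J^{2}$)
$C = 8$ ($C = 4 + 4 = 8$)
$C A{\left(-6,-1 \right)} D{\left(-1 \right)} = 8 \left(-1 - -6\right) \left(- (1 - 1)\right) = 8 \left(-1 + 6\right) \left(\left(-1\right) 0\right) = 8 \cdot 5 \cdot 0 = 8 \cdot 0 = 0$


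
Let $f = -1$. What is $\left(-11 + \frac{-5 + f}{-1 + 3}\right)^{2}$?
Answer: $196$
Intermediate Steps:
$\left(-11 + \frac{-5 + f}{-1 + 3}\right)^{2} = \left(-11 + \frac{-5 - 1}{-1 + 3}\right)^{2} = \left(-11 + \frac{1}{2} \left(-6\right)\right)^{2} = \left(-11 - 3\right)^{2} = \left(-14\right)^{2} = 196$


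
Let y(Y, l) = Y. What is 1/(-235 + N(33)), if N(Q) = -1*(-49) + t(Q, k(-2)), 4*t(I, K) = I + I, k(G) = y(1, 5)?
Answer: -2/339 ≈ -0.0058997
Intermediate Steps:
k(G) = 1
t(I, K) = I/2 (t(I, K) = (I + I)/4 = (2*I)/4 = I/2)
N(Q) = 49 + Q/2 (N(Q) = -1*(-49) + Q/2 = 49 + Q/2)
1/(-235 + N(33)) = 1/(-235 + (49 + (½)*33)) = 1/(-235 + (49 + 33/2)) = 1/(-235 + 131/2) = 1/(-339/2) = -2/339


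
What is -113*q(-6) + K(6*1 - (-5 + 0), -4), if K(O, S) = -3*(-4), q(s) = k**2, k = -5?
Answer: -2813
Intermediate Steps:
q(s) = 25 (q(s) = (-5)**2 = 25)
K(O, S) = 12
-113*q(-6) + K(6*1 - (-5 + 0), -4) = -113*25 + 12 = -2825 + 12 = -2813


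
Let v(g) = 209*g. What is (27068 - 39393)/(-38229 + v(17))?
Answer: 12325/34676 ≈ 0.35543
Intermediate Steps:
(27068 - 39393)/(-38229 + v(17)) = (27068 - 39393)/(-38229 + 209*17) = -12325/(-38229 + 3553) = -12325/(-34676) = -12325*(-1/34676) = 12325/34676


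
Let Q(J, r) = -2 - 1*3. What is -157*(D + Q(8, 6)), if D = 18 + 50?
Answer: -9891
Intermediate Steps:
Q(J, r) = -5 (Q(J, r) = -2 - 3 = -5)
D = 68
-157*(D + Q(8, 6)) = -157*(68 - 5) = -157*63 = -9891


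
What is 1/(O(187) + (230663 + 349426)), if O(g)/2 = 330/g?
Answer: 17/9861573 ≈ 1.7239e-6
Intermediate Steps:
O(g) = 660/g (O(g) = 2*(330/g) = 660/g)
1/(O(187) + (230663 + 349426)) = 1/(660/187 + (230663 + 349426)) = 1/(660*(1/187) + 580089) = 1/(60/17 + 580089) = 1/(9861573/17) = 17/9861573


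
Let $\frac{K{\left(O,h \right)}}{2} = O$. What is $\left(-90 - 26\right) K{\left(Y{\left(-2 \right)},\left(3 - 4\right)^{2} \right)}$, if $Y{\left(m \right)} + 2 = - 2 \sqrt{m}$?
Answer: $464 + 464 i \sqrt{2} \approx 464.0 + 656.2 i$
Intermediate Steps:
$Y{\left(m \right)} = -2 - 2 \sqrt{m}$
$K{\left(O,h \right)} = 2 O$
$\left(-90 - 26\right) K{\left(Y{\left(-2 \right)},\left(3 - 4\right)^{2} \right)} = \left(-90 - 26\right) 2 \left(-2 - 2 \sqrt{-2}\right) = - 116 \cdot 2 \left(-2 - 2 i \sqrt{2}\right) = - 116 \left(-4 - 4 i \sqrt{2}\right) = 464 + 464 i \sqrt{2}$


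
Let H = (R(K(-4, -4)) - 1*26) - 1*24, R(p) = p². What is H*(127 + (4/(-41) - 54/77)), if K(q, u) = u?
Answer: -13546178/3157 ≈ -4290.8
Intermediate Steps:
H = -34 (H = ((-4)² - 1*26) - 1*24 = (16 - 26) - 24 = -10 - 24 = -34)
H*(127 + (4/(-41) - 54/77)) = -34*(127 + (4/(-41) - 54/77)) = -34*(127 + (4*(-1/41) - 54*1/77)) = -34*(127 + (-4/41 - 54/77)) = -34*(127 - 2522/3157) = -34*398417/3157 = -13546178/3157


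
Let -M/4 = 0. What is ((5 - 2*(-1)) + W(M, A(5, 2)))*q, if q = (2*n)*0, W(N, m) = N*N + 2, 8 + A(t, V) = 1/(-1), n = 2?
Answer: 0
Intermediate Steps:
A(t, V) = -9 (A(t, V) = -8 + 1/(-1) = -8 - 1 = -9)
M = 0 (M = -4*0 = 0)
W(N, m) = 2 + N² (W(N, m) = N² + 2 = 2 + N²)
q = 0 (q = (2*2)*0 = 4*0 = 0)
((5 - 2*(-1)) + W(M, A(5, 2)))*q = ((5 - 2*(-1)) + (2 + 0²))*0 = ((5 + 2) + (2 + 0))*0 = (7 + 2)*0 = 9*0 = 0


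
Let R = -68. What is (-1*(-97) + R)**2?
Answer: 841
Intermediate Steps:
(-1*(-97) + R)**2 = (-1*(-97) - 68)**2 = (97 - 68)**2 = 29**2 = 841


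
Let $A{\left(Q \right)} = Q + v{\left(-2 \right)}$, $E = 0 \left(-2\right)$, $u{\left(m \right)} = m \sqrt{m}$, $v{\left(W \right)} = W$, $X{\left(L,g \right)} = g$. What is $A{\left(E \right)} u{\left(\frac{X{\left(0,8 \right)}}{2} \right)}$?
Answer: $-16$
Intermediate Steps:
$u{\left(m \right)} = m^{\frac{3}{2}}$
$E = 0$
$A{\left(Q \right)} = -2 + Q$ ($A{\left(Q \right)} = Q - 2 = -2 + Q$)
$A{\left(E \right)} u{\left(\frac{X{\left(0,8 \right)}}{2} \right)} = \left(-2 + 0\right) \left(\frac{8}{2}\right)^{\frac{3}{2}} = - 2 \left(8 \cdot \frac{1}{2}\right)^{\frac{3}{2}} = - 2 \cdot 4^{\frac{3}{2}} = \left(-2\right) 8 = -16$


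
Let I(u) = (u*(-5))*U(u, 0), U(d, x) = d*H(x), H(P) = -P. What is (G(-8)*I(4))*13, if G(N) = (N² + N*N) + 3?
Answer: 0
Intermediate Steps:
G(N) = 3 + 2*N² (G(N) = (N² + N²) + 3 = 2*N² + 3 = 3 + 2*N²)
U(d, x) = -d*x (U(d, x) = d*(-x) = -d*x)
I(u) = 0 (I(u) = (u*(-5))*(-1*u*0) = -5*u*0 = 0)
(G(-8)*I(4))*13 = ((3 + 2*(-8)²)*0)*13 = ((3 + 2*64)*0)*13 = ((3 + 128)*0)*13 = (131*0)*13 = 0*13 = 0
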